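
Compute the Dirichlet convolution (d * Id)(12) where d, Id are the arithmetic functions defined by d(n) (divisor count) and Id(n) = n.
(d * Id)(12) = 55

Divisors of 12: [1, 2, 3, 4, 6, 12]. For each d | 12:
  d = 1: d(1) · Id(12/1) = 1 · 12 = 12
  d = 2: d(2) · Id(12/2) = 2 · 6 = 12
  d = 3: d(3) · Id(12/3) = 2 · 4 = 8
  d = 4: d(4) · Id(12/4) = 3 · 3 = 9
  d = 6: d(6) · Id(12/6) = 4 · 2 = 8
  d = 12: d(12) · Id(12/12) = 6 · 1 = 6
Summing: (d * Id)(12) = 12 + 12 + 8 + 9 + 8 + 6 = 55.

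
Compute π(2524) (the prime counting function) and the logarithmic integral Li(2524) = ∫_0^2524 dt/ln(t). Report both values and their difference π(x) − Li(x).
π(2524) = 369;  Li(2524) ≈ 382.67;  π(x) − Li(x) ≈ -13.67.

Direct count of primes ≤ 2524 gives π(2524) = 369. Numerical evaluation of the logarithmic integral gives Li(2524) ≈ 382.67. The difference π(x) − Li(x) ≈ -13.67 is typically negative for small/moderate x (Li(x) overestimates), though Littlewood's theorem shows this sign changes infinitely often.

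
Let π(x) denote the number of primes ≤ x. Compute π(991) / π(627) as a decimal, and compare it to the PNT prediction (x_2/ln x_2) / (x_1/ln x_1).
π(991)/π(627) = 167/114 ≈ 1.4649;  PNT prediction ≈ 1.4757.

π(627) = 114 and π(991) = 167, so π(991)/π(627) ≈ 1.4649. The PNT-predicted ratio is (991/ln(991)) / (627/ln(627)) ≈ 1.4757. The two agree to within a few percent, as expected.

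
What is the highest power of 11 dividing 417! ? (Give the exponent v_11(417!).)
v_11(417!) = 40

Legendre's formula: v_p(n!) = Σ_{k ≥ 1} ⌊n / p^k⌋. For p = 11, n = 417, the terms are:
  ⌊417/11^1⌋ = ⌊417/11⌋ = 37
  ⌊417/11^2⌋ = ⌊417/121⌋ = 3
(the next term ⌊417/11^3⌋ = 0, terminating the sum). Summing: v_11(417!) = 37 + 3 = 40.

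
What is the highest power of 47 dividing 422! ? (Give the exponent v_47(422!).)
v_47(422!) = 8

Legendre's formula: v_p(n!) = Σ_{k ≥ 1} ⌊n / p^k⌋. For p = 47, n = 422, the terms are:
  ⌊422/47^1⌋ = ⌊422/47⌋ = 8
(the next term ⌊422/47^2⌋ = 0, terminating the sum). Summing: v_47(422!) = 8 = 8.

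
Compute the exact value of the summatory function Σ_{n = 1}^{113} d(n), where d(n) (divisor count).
Σ_{n ≤ 113} d(n) = 554

Compute d(n) for each 1 ≤ n ≤ 113: d(1) = 1, d(2) = 2, d(3) = 2, d(4) = 3, d(5) = 2, d(6) = 4, d(7) = 2, d(8) = 4, d(9) = 3, d(10) = 4, d(11) = 2, d(12) = 6, d(13) = 2, d(14) = 4, d(15) = 4, d(16) = 5, d(17) = 2, d(18) = 6, d(19) = 2, d(20) = 6, d(21) = 4, d(22) = 4, d(23) = 2, d(24) = 8, d(25) = 3, d(26) = 4, d(27) = 4, d(28) = 6, d(29) = 2, d(30) = 8, d(31) = 2, d(32) = 6, d(33) = 4, d(34) = 4, d(35) = 4, d(36) = 9, d(37) = 2, d(38) = 4, d(39) = 4, d(40) = 8, d(41) = 2, d(42) = 8, d(43) = 2, d(44) = 6, d(45) = 6, d(46) = 4, d(47) = 2, d(48) = 10, d(49) = 3, d(50) = 6, d(51) = 4, d(52) = 6, d(53) = 2, d(54) = 8, d(55) = 4, d(56) = 8, d(57) = 4, d(58) = 4, d(59) = 2, d(60) = 12, d(61) = 2, d(62) = 4, d(63) = 6, d(64) = 7, d(65) = 4, d(66) = 8, d(67) = 2, d(68) = 6, d(69) = 4, d(70) = 8, d(71) = 2, d(72) = 12, d(73) = 2, d(74) = 4, d(75) = 6, d(76) = 6, d(77) = 4, d(78) = 8, d(79) = 2, d(80) = 10, d(81) = 5, d(82) = 4, d(83) = 2, d(84) = 12, d(85) = 4, d(86) = 4, d(87) = 4, d(88) = 8, d(89) = 2, d(90) = 12, d(91) = 4, d(92) = 6, d(93) = 4, d(94) = 4, d(95) = 4, d(96) = 12, d(97) = 2, d(98) = 6, d(99) = 6, d(100) = 9, d(101) = 2, d(102) = 8, d(103) = 2, d(104) = 8, d(105) = 8, d(106) = 4, d(107) = 2, d(108) = 12, d(109) = 2, d(110) = 8, d(111) = 4, d(112) = 10, d(113) = 2. Summing all 113 values: 554. (Dirichlet's divisor formula: Σ_{n ≤ x} d(n) = x ln(x) + (2γ − 1) x + O(√x). For x = 113, the asymptotic estimate is ≈ 551.65.)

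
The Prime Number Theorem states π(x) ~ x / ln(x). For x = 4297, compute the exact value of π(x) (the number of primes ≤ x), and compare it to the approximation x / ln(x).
π(4297) = 590;  x/ln(x) ≈ 513.65;  relative error ≈ 12.94%.

Directly count primes up to 4297: π(4297) = 590. The PNT approximation gives 4297/ln(4297) ≈ 4297/8.36567 ≈ 513.65. Relative error (π(x) − x/ln(x)) / π(x) ≈ 12.94%; the approximation is known to undercount slightly (Li(x) is a better estimate).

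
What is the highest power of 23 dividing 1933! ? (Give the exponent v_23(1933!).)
v_23(1933!) = 87

Legendre's formula: v_p(n!) = Σ_{k ≥ 1} ⌊n / p^k⌋. For p = 23, n = 1933, the terms are:
  ⌊1933/23^1⌋ = ⌊1933/23⌋ = 84
  ⌊1933/23^2⌋ = ⌊1933/529⌋ = 3
(the next term ⌊1933/23^3⌋ = 0, terminating the sum). Summing: v_23(1933!) = 84 + 3 = 87.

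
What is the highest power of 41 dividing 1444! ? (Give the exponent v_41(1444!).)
v_41(1444!) = 35

Legendre's formula: v_p(n!) = Σ_{k ≥ 1} ⌊n / p^k⌋. For p = 41, n = 1444, the terms are:
  ⌊1444/41^1⌋ = ⌊1444/41⌋ = 35
(the next term ⌊1444/41^2⌋ = 0, terminating the sum). Summing: v_41(1444!) = 35 = 35.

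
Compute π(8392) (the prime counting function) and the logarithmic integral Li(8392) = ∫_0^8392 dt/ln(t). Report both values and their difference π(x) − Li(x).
π(8392) = 1051;  Li(8392) ≈ 1069.92;  π(x) − Li(x) ≈ -18.92.

Direct count of primes ≤ 8392 gives π(8392) = 1051. Numerical evaluation of the logarithmic integral gives Li(8392) ≈ 1069.92. The difference π(x) − Li(x) ≈ -18.92 is typically negative for small/moderate x (Li(x) overestimates), though Littlewood's theorem shows this sign changes infinitely often.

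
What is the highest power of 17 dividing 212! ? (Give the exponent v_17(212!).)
v_17(212!) = 12

Legendre's formula: v_p(n!) = Σ_{k ≥ 1} ⌊n / p^k⌋. For p = 17, n = 212, the terms are:
  ⌊212/17^1⌋ = ⌊212/17⌋ = 12
(the next term ⌊212/17^2⌋ = 0, terminating the sum). Summing: v_17(212!) = 12 = 12.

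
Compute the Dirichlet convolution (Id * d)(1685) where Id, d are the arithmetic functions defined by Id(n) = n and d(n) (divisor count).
(Id * d)(1685) = 2373

Divisors of 1685: [1, 5, 337, 1685]. For each d | 1685:
  d = 1: Id(1) · d(1685/1) = 1 · 4 = 4
  d = 5: Id(5) · d(1685/5) = 5 · 2 = 10
  d = 337: Id(337) · d(1685/337) = 337 · 2 = 674
  d = 1685: Id(1685) · d(1685/1685) = 1685 · 1 = 1685
Summing: (Id * d)(1685) = 4 + 10 + 674 + 1685 = 2373.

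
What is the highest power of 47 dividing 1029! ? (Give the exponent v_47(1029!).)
v_47(1029!) = 21

Legendre's formula: v_p(n!) = Σ_{k ≥ 1} ⌊n / p^k⌋. For p = 47, n = 1029, the terms are:
  ⌊1029/47^1⌋ = ⌊1029/47⌋ = 21
(the next term ⌊1029/47^2⌋ = 0, terminating the sum). Summing: v_47(1029!) = 21 = 21.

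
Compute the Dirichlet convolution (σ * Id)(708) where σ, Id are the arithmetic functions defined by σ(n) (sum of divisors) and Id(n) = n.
(σ * Id)(708) = 14161

Divisors of 708: [1, 2, 3, 4, 6, 12, 59, 118, 177, 236, 354, 708]. For each d | 708:
  d = 1: σ(1) · Id(708/1) = 1 · 708 = 708
  d = 2: σ(2) · Id(708/2) = 3 · 354 = 1062
  d = 3: σ(3) · Id(708/3) = 4 · 236 = 944
  d = 4: σ(4) · Id(708/4) = 7 · 177 = 1239
  d = 6: σ(6) · Id(708/6) = 12 · 118 = 1416
  d = 12: σ(12) · Id(708/12) = 28 · 59 = 1652
  d = 59: σ(59) · Id(708/59) = 60 · 12 = 720
  d = 118: σ(118) · Id(708/118) = 180 · 6 = 1080
  d = 177: σ(177) · Id(708/177) = 240 · 4 = 960
  d = 236: σ(236) · Id(708/236) = 420 · 3 = 1260
  d = 354: σ(354) · Id(708/354) = 720 · 2 = 1440
  d = 708: σ(708) · Id(708/708) = 1680 · 1 = 1680
Summing: (σ * Id)(708) = 708 + 1062 + 944 + 1239 + 1416 + 1652 + 720 + 1080 + 960 + 1260 + 1440 + 1680 = 14161.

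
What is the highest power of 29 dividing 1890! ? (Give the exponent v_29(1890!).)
v_29(1890!) = 67

Legendre's formula: v_p(n!) = Σ_{k ≥ 1} ⌊n / p^k⌋. For p = 29, n = 1890, the terms are:
  ⌊1890/29^1⌋ = ⌊1890/29⌋ = 65
  ⌊1890/29^2⌋ = ⌊1890/841⌋ = 2
(the next term ⌊1890/29^3⌋ = 0, terminating the sum). Summing: v_29(1890!) = 65 + 2 = 67.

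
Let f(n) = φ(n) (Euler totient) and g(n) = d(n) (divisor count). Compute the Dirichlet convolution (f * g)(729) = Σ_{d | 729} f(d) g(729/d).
(φ * d)(729) = 1093

Divisors of 729: [1, 3, 9, 27, 81, 243, 729]. For each d | 729:
  d = 1: φ(1) · d(729/1) = 1 · 7 = 7
  d = 3: φ(3) · d(729/3) = 2 · 6 = 12
  d = 9: φ(9) · d(729/9) = 6 · 5 = 30
  d = 27: φ(27) · d(729/27) = 18 · 4 = 72
  d = 81: φ(81) · d(729/81) = 54 · 3 = 162
  d = 243: φ(243) · d(729/243) = 162 · 2 = 324
  d = 729: φ(729) · d(729/729) = 486 · 1 = 486
Summing: (φ * d)(729) = 7 + 12 + 30 + 72 + 162 + 324 + 486 = 1093.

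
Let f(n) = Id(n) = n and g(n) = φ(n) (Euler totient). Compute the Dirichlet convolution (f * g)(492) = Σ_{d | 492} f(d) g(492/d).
(Id * φ)(492) = 3240

Divisors of 492: [1, 2, 3, 4, 6, 12, 41, 82, 123, 164, 246, 492]. For each d | 492:
  d = 1: Id(1) · φ(492/1) = 1 · 160 = 160
  d = 2: Id(2) · φ(492/2) = 2 · 80 = 160
  d = 3: Id(3) · φ(492/3) = 3 · 80 = 240
  d = 4: Id(4) · φ(492/4) = 4 · 80 = 320
  d = 6: Id(6) · φ(492/6) = 6 · 40 = 240
  d = 12: Id(12) · φ(492/12) = 12 · 40 = 480
  d = 41: Id(41) · φ(492/41) = 41 · 4 = 164
  d = 82: Id(82) · φ(492/82) = 82 · 2 = 164
  d = 123: Id(123) · φ(492/123) = 123 · 2 = 246
  d = 164: Id(164) · φ(492/164) = 164 · 2 = 328
  d = 246: Id(246) · φ(492/246) = 246 · 1 = 246
  d = 492: Id(492) · φ(492/492) = 492 · 1 = 492
Summing: (Id * φ)(492) = 160 + 160 + 240 + 320 + 240 + 480 + 164 + 164 + 246 + 328 + 246 + 492 = 3240.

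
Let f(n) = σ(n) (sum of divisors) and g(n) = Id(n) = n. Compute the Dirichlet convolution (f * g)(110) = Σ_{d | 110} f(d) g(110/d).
(σ * Id)(110) = 1265

Divisors of 110: [1, 2, 5, 10, 11, 22, 55, 110]. For each d | 110:
  d = 1: σ(1) · Id(110/1) = 1 · 110 = 110
  d = 2: σ(2) · Id(110/2) = 3 · 55 = 165
  d = 5: σ(5) · Id(110/5) = 6 · 22 = 132
  d = 10: σ(10) · Id(110/10) = 18 · 11 = 198
  d = 11: σ(11) · Id(110/11) = 12 · 10 = 120
  d = 22: σ(22) · Id(110/22) = 36 · 5 = 180
  d = 55: σ(55) · Id(110/55) = 72 · 2 = 144
  d = 110: σ(110) · Id(110/110) = 216 · 1 = 216
Summing: (σ * Id)(110) = 110 + 165 + 132 + 198 + 120 + 180 + 144 + 216 = 1265.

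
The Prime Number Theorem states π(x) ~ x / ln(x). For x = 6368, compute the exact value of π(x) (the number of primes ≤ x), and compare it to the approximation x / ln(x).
π(6368) = 830;  x/ln(x) ≈ 727.02;  relative error ≈ 12.41%.

Directly count primes up to 6368: π(6368) = 830. The PNT approximation gives 6368/ln(6368) ≈ 6368/8.75904 ≈ 727.02. Relative error (π(x) − x/ln(x)) / π(x) ≈ 12.41%; the approximation is known to undercount slightly (Li(x) is a better estimate).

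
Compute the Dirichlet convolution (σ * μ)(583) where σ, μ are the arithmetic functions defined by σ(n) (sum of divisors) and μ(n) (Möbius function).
(σ * μ)(583) = 583

Divisors of 583: [1, 11, 53, 583]. For each d | 583:
  d = 1: σ(1) · μ(583/1) = 1 · 1 = 1
  d = 11: σ(11) · μ(583/11) = 12 · -1 = -12
  d = 53: σ(53) · μ(583/53) = 54 · -1 = -54
  d = 583: σ(583) · μ(583/583) = 648 · 1 = 648
Summing: (σ * μ)(583) = 1 + -12 + -54 + 648 = 583.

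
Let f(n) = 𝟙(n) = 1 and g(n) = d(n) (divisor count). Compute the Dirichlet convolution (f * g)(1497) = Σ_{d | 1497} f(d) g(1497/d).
(𝟙 * d)(1497) = 9

Divisors of 1497: [1, 3, 499, 1497]. For each d | 1497:
  d = 1: 𝟙(1) · d(1497/1) = 1 · 4 = 4
  d = 3: 𝟙(3) · d(1497/3) = 1 · 2 = 2
  d = 499: 𝟙(499) · d(1497/499) = 1 · 2 = 2
  d = 1497: 𝟙(1497) · d(1497/1497) = 1 · 1 = 1
Summing: (𝟙 * d)(1497) = 4 + 2 + 2 + 1 = 9.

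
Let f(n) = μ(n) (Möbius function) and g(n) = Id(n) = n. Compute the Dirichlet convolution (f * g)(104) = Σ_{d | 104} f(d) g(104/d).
(μ * Id)(104) = 48

Divisors of 104: [1, 2, 4, 8, 13, 26, 52, 104]. For each d | 104:
  d = 1: μ(1) · Id(104/1) = 1 · 104 = 104
  d = 2: μ(2) · Id(104/2) = -1 · 52 = -52
  d = 4: μ(4) · Id(104/4) = 0 · 26 = 0
  d = 8: μ(8) · Id(104/8) = 0 · 13 = 0
  d = 13: μ(13) · Id(104/13) = -1 · 8 = -8
  d = 26: μ(26) · Id(104/26) = 1 · 4 = 4
  d = 52: μ(52) · Id(104/52) = 0 · 2 = 0
  d = 104: μ(104) · Id(104/104) = 0 · 1 = 0
Summing: (μ * Id)(104) = 104 + -52 + 0 + 0 + -8 + 4 + 0 + 0 = 48.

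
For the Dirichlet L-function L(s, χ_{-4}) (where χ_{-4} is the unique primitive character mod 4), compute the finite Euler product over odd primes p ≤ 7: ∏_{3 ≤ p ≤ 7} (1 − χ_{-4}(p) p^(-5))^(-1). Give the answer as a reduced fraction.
∏ = 12762815625/12811998848

The odd primes p ≤ 7 are [3, 5, 7]. For each, χ(p) = 1 if p ≡ 1 mod 4, χ(p) = −1 if p ≡ 3 mod 4. Taking (1 − χ(p)/p^5)^(-1) = p^5/(p^5 − χ(p)): (1 − (-1)/3^5)^(-1) · (1 − (1)/5^5)^(-1) · (1 − (-1)/7^5)^(-1) = 12762815625/12811998848.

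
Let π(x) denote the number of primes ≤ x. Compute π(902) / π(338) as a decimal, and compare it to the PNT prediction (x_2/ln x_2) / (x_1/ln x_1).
π(902)/π(338) = 154/68 ≈ 2.2647;  PNT prediction ≈ 2.2837.

π(338) = 68 and π(902) = 154, so π(902)/π(338) ≈ 2.2647. The PNT-predicted ratio is (902/ln(902)) / (338/ln(338)) ≈ 2.2837. The two agree to within a few percent, as expected.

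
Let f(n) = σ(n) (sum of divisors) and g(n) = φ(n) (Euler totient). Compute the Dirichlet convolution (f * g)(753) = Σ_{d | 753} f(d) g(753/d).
(σ * φ)(753) = 3012

Divisors of 753: [1, 3, 251, 753]. For each d | 753:
  d = 1: σ(1) · φ(753/1) = 1 · 500 = 500
  d = 3: σ(3) · φ(753/3) = 4 · 250 = 1000
  d = 251: σ(251) · φ(753/251) = 252 · 2 = 504
  d = 753: σ(753) · φ(753/753) = 1008 · 1 = 1008
Summing: (σ * φ)(753) = 500 + 1000 + 504 + 1008 = 3012.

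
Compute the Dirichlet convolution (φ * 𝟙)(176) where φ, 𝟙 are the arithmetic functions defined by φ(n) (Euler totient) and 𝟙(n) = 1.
(φ * 𝟙)(176) = 176

Divisors of 176: [1, 2, 4, 8, 11, 16, 22, 44, 88, 176]. For each d | 176:
  d = 1: φ(1) · 𝟙(176/1) = 1 · 1 = 1
  d = 2: φ(2) · 𝟙(176/2) = 1 · 1 = 1
  d = 4: φ(4) · 𝟙(176/4) = 2 · 1 = 2
  d = 8: φ(8) · 𝟙(176/8) = 4 · 1 = 4
  d = 11: φ(11) · 𝟙(176/11) = 10 · 1 = 10
  d = 16: φ(16) · 𝟙(176/16) = 8 · 1 = 8
  d = 22: φ(22) · 𝟙(176/22) = 10 · 1 = 10
  d = 44: φ(44) · 𝟙(176/44) = 20 · 1 = 20
  d = 88: φ(88) · 𝟙(176/88) = 40 · 1 = 40
  d = 176: φ(176) · 𝟙(176/176) = 80 · 1 = 80
Summing: (φ * 𝟙)(176) = 1 + 1 + 2 + 4 + 10 + 8 + 10 + 20 + 40 + 80 = 176.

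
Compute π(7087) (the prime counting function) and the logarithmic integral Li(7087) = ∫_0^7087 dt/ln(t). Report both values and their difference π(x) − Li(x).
π(7087) = 909;  Li(7087) ≈ 924.15;  π(x) − Li(x) ≈ -15.15.

Direct count of primes ≤ 7087 gives π(7087) = 909. Numerical evaluation of the logarithmic integral gives Li(7087) ≈ 924.15. The difference π(x) − Li(x) ≈ -15.15 is typically negative for small/moderate x (Li(x) overestimates), though Littlewood's theorem shows this sign changes infinitely often.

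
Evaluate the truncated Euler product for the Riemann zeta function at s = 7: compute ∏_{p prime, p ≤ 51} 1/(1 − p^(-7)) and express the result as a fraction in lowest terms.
∏ = 23382886769632432571789841128782562016512130510871147719864543051070039135878767058418261603816212645625/23189273096315310437319062436725495011112024414316439805760324840606793884675752039664775666767203598336

The primes p ≤ 51 are [2, 3, 5, 7, 11, 13, 17, 19, 23, 29, 31, 37, 41, 43, 47]. For each prime, (1 − 1/p^7)^(-1) = p^7 / (p^7 − 1). The product is (1 − 1/2^7)^(-1), (1 − 1/3^7)^(-1), (1 − 1/5^7)^(-1), (1 − 1/7^7)^(-1), (1 − 1/11^7)^(-1), (1 − 1/13^7)^(-1), (1 − 1/17^7)^(-1), (1 − 1/19^7)^(-1), (1 − 1/23^7)^(-1), (1 − 1/29^7)^(-1), (1 − 1/31^7)^(-1), (1 − 1/37^7)^(-1), (1 − 1/41^7)^(-1), (1 − 1/43^7)^(-1), (1 − 1/47^7)^(-1) = ∏ p^7 / (p^7 − 1) = 23382886769632432571789841128782562016512130510871147719864543051070039135878767058418261603816212645625/23189273096315310437319062436725495011112024414316439805760324840606793884675752039664775666767203598336.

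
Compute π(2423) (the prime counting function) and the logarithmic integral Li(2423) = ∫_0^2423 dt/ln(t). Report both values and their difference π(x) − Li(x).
π(2423) = 360;  Li(2423) ≈ 369.75;  π(x) − Li(x) ≈ -9.75.

Direct count of primes ≤ 2423 gives π(2423) = 360. Numerical evaluation of the logarithmic integral gives Li(2423) ≈ 369.75. The difference π(x) − Li(x) ≈ -9.75 is typically negative for small/moderate x (Li(x) overestimates), though Littlewood's theorem shows this sign changes infinitely often.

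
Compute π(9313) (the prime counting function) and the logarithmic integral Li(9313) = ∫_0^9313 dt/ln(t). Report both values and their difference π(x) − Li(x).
π(9313) = 1152;  Li(9313) ≈ 1171.26;  π(x) − Li(x) ≈ -19.26.

Direct count of primes ≤ 9313 gives π(9313) = 1152. Numerical evaluation of the logarithmic integral gives Li(9313) ≈ 1171.26. The difference π(x) − Li(x) ≈ -19.26 is typically negative for small/moderate x (Li(x) overestimates), though Littlewood's theorem shows this sign changes infinitely often.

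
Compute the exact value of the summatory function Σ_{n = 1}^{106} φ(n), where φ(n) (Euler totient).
Σ_{n ≤ 106} φ(n) = 3426

Compute φ(n) for each 1 ≤ n ≤ 106: φ(1) = 1, φ(2) = 1, φ(3) = 2, φ(4) = 2, φ(5) = 4, φ(6) = 2, φ(7) = 6, φ(8) = 4, φ(9) = 6, φ(10) = 4, φ(11) = 10, φ(12) = 4, φ(13) = 12, φ(14) = 6, φ(15) = 8, φ(16) = 8, φ(17) = 16, φ(18) = 6, φ(19) = 18, φ(20) = 8, φ(21) = 12, φ(22) = 10, φ(23) = 22, φ(24) = 8, φ(25) = 20, φ(26) = 12, φ(27) = 18, φ(28) = 12, φ(29) = 28, φ(30) = 8, φ(31) = 30, φ(32) = 16, φ(33) = 20, φ(34) = 16, φ(35) = 24, φ(36) = 12, φ(37) = 36, φ(38) = 18, φ(39) = 24, φ(40) = 16, φ(41) = 40, φ(42) = 12, φ(43) = 42, φ(44) = 20, φ(45) = 24, φ(46) = 22, φ(47) = 46, φ(48) = 16, φ(49) = 42, φ(50) = 20, φ(51) = 32, φ(52) = 24, φ(53) = 52, φ(54) = 18, φ(55) = 40, φ(56) = 24, φ(57) = 36, φ(58) = 28, φ(59) = 58, φ(60) = 16, φ(61) = 60, φ(62) = 30, φ(63) = 36, φ(64) = 32, φ(65) = 48, φ(66) = 20, φ(67) = 66, φ(68) = 32, φ(69) = 44, φ(70) = 24, φ(71) = 70, φ(72) = 24, φ(73) = 72, φ(74) = 36, φ(75) = 40, φ(76) = 36, φ(77) = 60, φ(78) = 24, φ(79) = 78, φ(80) = 32, φ(81) = 54, φ(82) = 40, φ(83) = 82, φ(84) = 24, φ(85) = 64, φ(86) = 42, φ(87) = 56, φ(88) = 40, φ(89) = 88, φ(90) = 24, φ(91) = 72, φ(92) = 44, φ(93) = 60, φ(94) = 46, φ(95) = 72, φ(96) = 32, φ(97) = 96, φ(98) = 42, φ(99) = 60, φ(100) = 40, φ(101) = 100, φ(102) = 32, φ(103) = 102, φ(104) = 48, φ(105) = 48, φ(106) = 52. Summing all 106 values: 3426. (Average order: Σ_{n ≤ x} φ(n) ~ (3/π²) x². For x = 106, (3/π²)·106² ≈ 3415.33.)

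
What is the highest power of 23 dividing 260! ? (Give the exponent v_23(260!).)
v_23(260!) = 11

Legendre's formula: v_p(n!) = Σ_{k ≥ 1} ⌊n / p^k⌋. For p = 23, n = 260, the terms are:
  ⌊260/23^1⌋ = ⌊260/23⌋ = 11
(the next term ⌊260/23^2⌋ = 0, terminating the sum). Summing: v_23(260!) = 11 = 11.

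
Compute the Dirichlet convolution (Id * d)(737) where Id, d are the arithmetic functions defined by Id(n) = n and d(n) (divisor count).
(Id * d)(737) = 897

Divisors of 737: [1, 11, 67, 737]. For each d | 737:
  d = 1: Id(1) · d(737/1) = 1 · 4 = 4
  d = 11: Id(11) · d(737/11) = 11 · 2 = 22
  d = 67: Id(67) · d(737/67) = 67 · 2 = 134
  d = 737: Id(737) · d(737/737) = 737 · 1 = 737
Summing: (Id * d)(737) = 4 + 22 + 134 + 737 = 897.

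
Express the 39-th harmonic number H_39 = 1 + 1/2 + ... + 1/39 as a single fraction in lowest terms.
H_39 = 2066035355155033/485721041551200

Direct summation: H_39 = 1 + 1/2 + ... + 1/39. The least common denominator is lcm(1, ..., 39) = 5342931457063200; over this denominator the numerator is 5342931457063200 + 2671465728531600 + 1780977152354400 + 1335732864265800 + 1068586291412640 + 890488576177200 + 763275922437600 + 667866432132900 + 593659050784800 + 534293145706320 + 485721041551200 + 445244288088600 + 410994727466400 + 381637961218800 + 356195430470880 + 333933216066450 + 314290085709600 + 296829525392400 + 281206918792800 + 267146572853160 + 254425307479200 + 242860520775600 + 232301367698400 + 222622144044300 + 213717258282528 + 205497363733200 + 197886350261600 + 190818980609400 + 184239015760800 + 178097715235440 + 172352627647200 + 166966608033225 + 161907013850400 + 157145042854800 + 152655184487520 + 148414762696200 + 144403552893600 + 140603459396400 + 136998242488800 = 22726388906705363, so H_39 = 22726388906705363/5342931457063200; reducing by gcd(22726388906705363, 5342931457063200) = 11 gives 2066035355155033/485721041551200 ≈ 4.25354. (The PNT-adjacent estimate ln(39) + γ ≈ 4.24078 matches within O(1/n).)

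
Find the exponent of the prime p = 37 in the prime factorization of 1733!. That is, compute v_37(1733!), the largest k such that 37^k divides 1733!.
v_37(1733!) = 47

Legendre's formula: v_p(n!) = Σ_{k ≥ 1} ⌊n / p^k⌋. For p = 37, n = 1733, the terms are:
  ⌊1733/37^1⌋ = ⌊1733/37⌋ = 46
  ⌊1733/37^2⌋ = ⌊1733/1369⌋ = 1
(the next term ⌊1733/37^3⌋ = 0, terminating the sum). Summing: v_37(1733!) = 46 + 1 = 47.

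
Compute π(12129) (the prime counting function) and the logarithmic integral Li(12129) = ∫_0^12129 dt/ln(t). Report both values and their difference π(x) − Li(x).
π(12129) = 1452;  Li(12129) ≈ 1474.83;  π(x) − Li(x) ≈ -22.83.

Direct count of primes ≤ 12129 gives π(12129) = 1452. Numerical evaluation of the logarithmic integral gives Li(12129) ≈ 1474.83. The difference π(x) − Li(x) ≈ -22.83 is typically negative for small/moderate x (Li(x) overestimates), though Littlewood's theorem shows this sign changes infinitely often.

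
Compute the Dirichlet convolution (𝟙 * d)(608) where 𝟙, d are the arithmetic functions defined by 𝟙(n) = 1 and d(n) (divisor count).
(𝟙 * d)(608) = 63

Divisors of 608: [1, 2, 4, 8, 16, 19, 32, 38, 76, 152, 304, 608]. For each d | 608:
  d = 1: 𝟙(1) · d(608/1) = 1 · 12 = 12
  d = 2: 𝟙(2) · d(608/2) = 1 · 10 = 10
  d = 4: 𝟙(4) · d(608/4) = 1 · 8 = 8
  d = 8: 𝟙(8) · d(608/8) = 1 · 6 = 6
  d = 16: 𝟙(16) · d(608/16) = 1 · 4 = 4
  d = 19: 𝟙(19) · d(608/19) = 1 · 6 = 6
  d = 32: 𝟙(32) · d(608/32) = 1 · 2 = 2
  d = 38: 𝟙(38) · d(608/38) = 1 · 5 = 5
  d = 76: 𝟙(76) · d(608/76) = 1 · 4 = 4
  d = 152: 𝟙(152) · d(608/152) = 1 · 3 = 3
  d = 304: 𝟙(304) · d(608/304) = 1 · 2 = 2
  d = 608: 𝟙(608) · d(608/608) = 1 · 1 = 1
Summing: (𝟙 * d)(608) = 12 + 10 + 8 + 6 + 4 + 6 + 2 + 5 + 4 + 3 + 2 + 1 = 63.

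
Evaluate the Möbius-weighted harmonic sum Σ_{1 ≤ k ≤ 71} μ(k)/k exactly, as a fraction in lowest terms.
Σ μ(k)/k = -200643437220052588790575/15941166575048541741926154

Values of μ(k) for 1 ≤ k ≤ 71: μ(1) = 1, μ(2) = -1, μ(3) = -1, μ(5) = -1, μ(6) = 1, μ(7) = -1, μ(10) = 1, μ(11) = -1, μ(13) = -1, μ(14) = 1, μ(15) = 1, μ(17) = -1, μ(19) = -1, μ(21) = 1, μ(22) = 1, μ(23) = -1, μ(26) = 1, μ(29) = -1, μ(30) = -1, μ(31) = -1, μ(33) = 1, μ(34) = 1, μ(35) = 1, μ(37) = -1, μ(38) = 1, μ(39) = 1, μ(41) = -1, μ(42) = -1, μ(43) = -1, μ(46) = 1, μ(47) = -1, μ(51) = 1, μ(53) = -1, μ(55) = 1, μ(57) = 1, μ(58) = 1, μ(59) = -1, μ(61) = -1, μ(62) = 1, μ(65) = 1, μ(66) = -1, μ(67) = -1, μ(69) = 1, μ(70) = -1, μ(71) = -1, with μ = 0 on non-squarefree integers. Summing μ(k)/k for k where μ(k) ≠ 0 gives -200643437220052588790575/15941166575048541741926154 ≈ -0.0126. (PNT ⟺ this sum → 0 as n → ∞.)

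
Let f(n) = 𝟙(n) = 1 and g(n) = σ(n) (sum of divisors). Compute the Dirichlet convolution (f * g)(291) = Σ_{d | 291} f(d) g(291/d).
(𝟙 * σ)(291) = 495

Divisors of 291: [1, 3, 97, 291]. For each d | 291:
  d = 1: 𝟙(1) · σ(291/1) = 1 · 392 = 392
  d = 3: 𝟙(3) · σ(291/3) = 1 · 98 = 98
  d = 97: 𝟙(97) · σ(291/97) = 1 · 4 = 4
  d = 291: 𝟙(291) · σ(291/291) = 1 · 1 = 1
Summing: (𝟙 * σ)(291) = 392 + 98 + 4 + 1 = 495.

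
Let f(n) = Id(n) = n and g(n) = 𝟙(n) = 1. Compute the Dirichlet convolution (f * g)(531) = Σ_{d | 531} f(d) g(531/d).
(Id * 𝟙)(531) = 780

Divisors of 531: [1, 3, 9, 59, 177, 531]. For each d | 531:
  d = 1: Id(1) · 𝟙(531/1) = 1 · 1 = 1
  d = 3: Id(3) · 𝟙(531/3) = 3 · 1 = 3
  d = 9: Id(9) · 𝟙(531/9) = 9 · 1 = 9
  d = 59: Id(59) · 𝟙(531/59) = 59 · 1 = 59
  d = 177: Id(177) · 𝟙(531/177) = 177 · 1 = 177
  d = 531: Id(531) · 𝟙(531/531) = 531 · 1 = 531
Summing: (Id * 𝟙)(531) = 1 + 3 + 9 + 59 + 177 + 531 = 780.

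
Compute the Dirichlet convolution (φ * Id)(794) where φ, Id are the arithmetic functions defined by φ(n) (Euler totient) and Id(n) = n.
(φ * Id)(794) = 2379

Divisors of 794: [1, 2, 397, 794]. For each d | 794:
  d = 1: φ(1) · Id(794/1) = 1 · 794 = 794
  d = 2: φ(2) · Id(794/2) = 1 · 397 = 397
  d = 397: φ(397) · Id(794/397) = 396 · 2 = 792
  d = 794: φ(794) · Id(794/794) = 396 · 1 = 396
Summing: (φ * Id)(794) = 794 + 397 + 792 + 396 = 2379.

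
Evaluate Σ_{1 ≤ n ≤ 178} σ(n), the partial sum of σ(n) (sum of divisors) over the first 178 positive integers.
Σ_{n ≤ 178} σ(n) = 26094

Compute σ(n) for each 1 ≤ n ≤ 178: σ(1) = 1, σ(2) = 3, σ(3) = 4, σ(4) = 7, σ(5) = 6, σ(6) = 12, σ(7) = 8, σ(8) = 15, σ(9) = 13, σ(10) = 18, σ(11) = 12, σ(12) = 28, σ(13) = 14, σ(14) = 24, σ(15) = 24, σ(16) = 31, σ(17) = 18, σ(18) = 39, σ(19) = 20, σ(20) = 42, σ(21) = 32, σ(22) = 36, σ(23) = 24, σ(24) = 60, σ(25) = 31, σ(26) = 42, σ(27) = 40, σ(28) = 56, σ(29) = 30, σ(30) = 72, σ(31) = 32, σ(32) = 63, σ(33) = 48, σ(34) = 54, σ(35) = 48, σ(36) = 91, σ(37) = 38, σ(38) = 60, σ(39) = 56, σ(40) = 90, σ(41) = 42, σ(42) = 96, σ(43) = 44, σ(44) = 84, σ(45) = 78, σ(46) = 72, σ(47) = 48, σ(48) = 124, σ(49) = 57, σ(50) = 93, σ(51) = 72, σ(52) = 98, σ(53) = 54, σ(54) = 120, σ(55) = 72, σ(56) = 120, σ(57) = 80, σ(58) = 90, σ(59) = 60, σ(60) = 168, σ(61) = 62, σ(62) = 96, σ(63) = 104, σ(64) = 127, σ(65) = 84, σ(66) = 144, σ(67) = 68, σ(68) = 126, σ(69) = 96, σ(70) = 144, σ(71) = 72, σ(72) = 195, σ(73) = 74, σ(74) = 114, σ(75) = 124, σ(76) = 140, σ(77) = 96, σ(78) = 168, σ(79) = 80, σ(80) = 186, σ(81) = 121, σ(82) = 126, σ(83) = 84, σ(84) = 224, σ(85) = 108, σ(86) = 132, σ(87) = 120, σ(88) = 180, σ(89) = 90, σ(90) = 234, σ(91) = 112, σ(92) = 168, σ(93) = 128, σ(94) = 144, σ(95) = 120, σ(96) = 252, σ(97) = 98, σ(98) = 171, σ(99) = 156, σ(100) = 217, σ(101) = 102, σ(102) = 216, σ(103) = 104, σ(104) = 210, σ(105) = 192, σ(106) = 162, σ(107) = 108, σ(108) = 280, σ(109) = 110, σ(110) = 216, σ(111) = 152, σ(112) = 248, σ(113) = 114, σ(114) = 240, σ(115) = 144, σ(116) = 210, σ(117) = 182, σ(118) = 180, σ(119) = 144, σ(120) = 360, σ(121) = 133, σ(122) = 186, σ(123) = 168, σ(124) = 224, σ(125) = 156, σ(126) = 312, σ(127) = 128, σ(128) = 255, σ(129) = 176, σ(130) = 252, σ(131) = 132, σ(132) = 336, σ(133) = 160, σ(134) = 204, σ(135) = 240, σ(136) = 270, σ(137) = 138, σ(138) = 288, σ(139) = 140, σ(140) = 336, σ(141) = 192, σ(142) = 216, σ(143) = 168, σ(144) = 403, σ(145) = 180, σ(146) = 222, σ(147) = 228, σ(148) = 266, σ(149) = 150, σ(150) = 372, σ(151) = 152, σ(152) = 300, σ(153) = 234, σ(154) = 288, σ(155) = 192, σ(156) = 392, σ(157) = 158, σ(158) = 240, σ(159) = 216, σ(160) = 378, σ(161) = 192, σ(162) = 363, σ(163) = 164, σ(164) = 294, σ(165) = 288, σ(166) = 252, σ(167) = 168, σ(168) = 480, σ(169) = 183, σ(170) = 324, σ(171) = 260, σ(172) = 308, σ(173) = 174, σ(174) = 360, σ(175) = 248, σ(176) = 372, σ(177) = 240, σ(178) = 270. Summing all 178 values: 26094. (Average order: Σ_{n ≤ x} σ(n) ~ (π²/12) x². For x = 178, (π²/12)·178² ≈ 26059.05.)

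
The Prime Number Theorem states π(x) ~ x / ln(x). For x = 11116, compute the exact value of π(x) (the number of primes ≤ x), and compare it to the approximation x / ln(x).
π(11116) = 1346;  x/ln(x) ≈ 1193.20;  relative error ≈ 11.35%.

Directly count primes up to 11116: π(11116) = 1346. The PNT approximation gives 11116/ln(11116) ≈ 11116/9.31614 ≈ 1193.20. Relative error (π(x) − x/ln(x)) / π(x) ≈ 11.35%; the approximation is known to undercount slightly (Li(x) is a better estimate).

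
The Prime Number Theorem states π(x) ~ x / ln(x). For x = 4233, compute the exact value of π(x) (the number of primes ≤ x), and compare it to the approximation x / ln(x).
π(4233) = 580;  x/ln(x) ≈ 506.91;  relative error ≈ 12.60%.

Directly count primes up to 4233: π(4233) = 580. The PNT approximation gives 4233/ln(4233) ≈ 4233/8.35067 ≈ 506.91. Relative error (π(x) − x/ln(x)) / π(x) ≈ 12.60%; the approximation is known to undercount slightly (Li(x) is a better estimate).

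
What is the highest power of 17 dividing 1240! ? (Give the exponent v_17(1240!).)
v_17(1240!) = 76

Legendre's formula: v_p(n!) = Σ_{k ≥ 1} ⌊n / p^k⌋. For p = 17, n = 1240, the terms are:
  ⌊1240/17^1⌋ = ⌊1240/17⌋ = 72
  ⌊1240/17^2⌋ = ⌊1240/289⌋ = 4
(the next term ⌊1240/17^3⌋ = 0, terminating the sum). Summing: v_17(1240!) = 72 + 4 = 76.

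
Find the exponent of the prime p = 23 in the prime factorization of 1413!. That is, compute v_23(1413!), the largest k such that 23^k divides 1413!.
v_23(1413!) = 63

Legendre's formula: v_p(n!) = Σ_{k ≥ 1} ⌊n / p^k⌋. For p = 23, n = 1413, the terms are:
  ⌊1413/23^1⌋ = ⌊1413/23⌋ = 61
  ⌊1413/23^2⌋ = ⌊1413/529⌋ = 2
(the next term ⌊1413/23^3⌋ = 0, terminating the sum). Summing: v_23(1413!) = 61 + 2 = 63.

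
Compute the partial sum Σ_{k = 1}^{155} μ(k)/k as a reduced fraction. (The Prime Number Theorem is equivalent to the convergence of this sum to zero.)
Σ μ(k)/k = 35386221418707905836854512026342273734410221837967216139/5364750833138837555449767529261714317873456270532298668855

Values of μ(k) for 1 ≤ k ≤ 155: μ(1) = 1, μ(2) = -1, μ(3) = -1, μ(5) = -1, μ(6) = 1, μ(7) = -1, μ(10) = 1, μ(11) = -1, μ(13) = -1, μ(14) = 1, μ(15) = 1, μ(17) = -1, μ(19) = -1, μ(21) = 1, μ(22) = 1, μ(23) = -1, μ(26) = 1, μ(29) = -1, μ(30) = -1, μ(31) = -1, μ(33) = 1, μ(34) = 1, μ(35) = 1, μ(37) = -1, μ(38) = 1, μ(39) = 1, μ(41) = -1, μ(42) = -1, μ(43) = -1, μ(46) = 1, μ(47) = -1, μ(51) = 1, μ(53) = -1, μ(55) = 1, μ(57) = 1, μ(58) = 1, μ(59) = -1, μ(61) = -1, μ(62) = 1, μ(65) = 1, μ(66) = -1, μ(67) = -1, μ(69) = 1, μ(70) = -1, μ(71) = -1, μ(73) = -1, μ(74) = 1, μ(77) = 1, μ(78) = -1, μ(79) = -1, μ(82) = 1, μ(83) = -1, μ(85) = 1, μ(86) = 1, μ(87) = 1, μ(89) = -1, μ(91) = 1, μ(93) = 1, μ(94) = 1, μ(95) = 1, μ(97) = -1, μ(101) = -1, μ(102) = -1, μ(103) = -1, μ(105) = -1, μ(106) = 1, μ(107) = -1, μ(109) = -1, μ(110) = -1, μ(111) = 1, μ(113) = -1, μ(114) = -1, μ(115) = 1, μ(118) = 1, μ(119) = 1, μ(122) = 1, μ(123) = 1, μ(127) = -1, μ(129) = 1, μ(130) = -1, μ(131) = -1, μ(133) = 1, μ(134) = 1, μ(137) = -1, μ(138) = -1, μ(139) = -1, μ(141) = 1, μ(142) = 1, μ(143) = 1, μ(145) = 1, μ(146) = 1, μ(149) = -1, μ(151) = -1, μ(154) = -1, μ(155) = 1, with μ = 0 on non-squarefree integers. Summing μ(k)/k for k where μ(k) ≠ 0 gives 35386221418707905836854512026342273734410221837967216139/5364750833138837555449767529261714317873456270532298668855 ≈ 0.0066. (PNT ⟺ this sum → 0 as n → ∞.)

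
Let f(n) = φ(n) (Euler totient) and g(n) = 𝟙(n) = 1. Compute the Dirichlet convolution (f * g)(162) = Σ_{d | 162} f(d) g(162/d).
(φ * 𝟙)(162) = 162

Divisors of 162: [1, 2, 3, 6, 9, 18, 27, 54, 81, 162]. For each d | 162:
  d = 1: φ(1) · 𝟙(162/1) = 1 · 1 = 1
  d = 2: φ(2) · 𝟙(162/2) = 1 · 1 = 1
  d = 3: φ(3) · 𝟙(162/3) = 2 · 1 = 2
  d = 6: φ(6) · 𝟙(162/6) = 2 · 1 = 2
  d = 9: φ(9) · 𝟙(162/9) = 6 · 1 = 6
  d = 18: φ(18) · 𝟙(162/18) = 6 · 1 = 6
  d = 27: φ(27) · 𝟙(162/27) = 18 · 1 = 18
  d = 54: φ(54) · 𝟙(162/54) = 18 · 1 = 18
  d = 81: φ(81) · 𝟙(162/81) = 54 · 1 = 54
  d = 162: φ(162) · 𝟙(162/162) = 54 · 1 = 54
Summing: (φ * 𝟙)(162) = 1 + 1 + 2 + 2 + 6 + 6 + 18 + 18 + 54 + 54 = 162.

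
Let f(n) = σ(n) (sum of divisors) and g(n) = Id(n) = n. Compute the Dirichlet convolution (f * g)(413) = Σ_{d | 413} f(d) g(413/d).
(σ * Id)(413) = 1785

Divisors of 413: [1, 7, 59, 413]. For each d | 413:
  d = 1: σ(1) · Id(413/1) = 1 · 413 = 413
  d = 7: σ(7) · Id(413/7) = 8 · 59 = 472
  d = 59: σ(59) · Id(413/59) = 60 · 7 = 420
  d = 413: σ(413) · Id(413/413) = 480 · 1 = 480
Summing: (σ * Id)(413) = 413 + 472 + 420 + 480 = 1785.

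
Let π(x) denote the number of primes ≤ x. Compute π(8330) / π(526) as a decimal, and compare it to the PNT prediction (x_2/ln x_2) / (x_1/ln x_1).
π(8330)/π(526) = 1045/99 ≈ 10.5556;  PNT prediction ≈ 10.9908.

π(526) = 99 and π(8330) = 1045, so π(8330)/π(526) ≈ 10.5556. The PNT-predicted ratio is (8330/ln(8330)) / (526/ln(526)) ≈ 10.9908. The two agree to within a few percent, as expected.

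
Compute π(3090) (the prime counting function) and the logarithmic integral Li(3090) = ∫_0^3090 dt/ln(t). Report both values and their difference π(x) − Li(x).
π(3090) = 442;  Li(3090) ≈ 453.98;  π(x) − Li(x) ≈ -11.98.

Direct count of primes ≤ 3090 gives π(3090) = 442. Numerical evaluation of the logarithmic integral gives Li(3090) ≈ 453.98. The difference π(x) − Li(x) ≈ -11.98 is typically negative for small/moderate x (Li(x) overestimates), though Littlewood's theorem shows this sign changes infinitely often.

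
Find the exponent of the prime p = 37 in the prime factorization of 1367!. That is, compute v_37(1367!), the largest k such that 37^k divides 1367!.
v_37(1367!) = 36

Legendre's formula: v_p(n!) = Σ_{k ≥ 1} ⌊n / p^k⌋. For p = 37, n = 1367, the terms are:
  ⌊1367/37^1⌋ = ⌊1367/37⌋ = 36
(the next term ⌊1367/37^2⌋ = 0, terminating the sum). Summing: v_37(1367!) = 36 = 36.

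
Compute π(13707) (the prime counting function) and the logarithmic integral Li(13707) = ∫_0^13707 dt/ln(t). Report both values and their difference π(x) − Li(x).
π(13707) = 1620;  Li(13707) ≈ 1641.53;  π(x) − Li(x) ≈ -21.53.

Direct count of primes ≤ 13707 gives π(13707) = 1620. Numerical evaluation of the logarithmic integral gives Li(13707) ≈ 1641.53. The difference π(x) − Li(x) ≈ -21.53 is typically negative for small/moderate x (Li(x) overestimates), though Littlewood's theorem shows this sign changes infinitely often.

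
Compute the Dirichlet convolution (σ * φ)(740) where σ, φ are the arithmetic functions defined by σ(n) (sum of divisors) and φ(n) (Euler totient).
(σ * φ)(740) = 8880

Divisors of 740: [1, 2, 4, 5, 10, 20, 37, 74, 148, 185, 370, 740]. For each d | 740:
  d = 1: σ(1) · φ(740/1) = 1 · 288 = 288
  d = 2: σ(2) · φ(740/2) = 3 · 144 = 432
  d = 4: σ(4) · φ(740/4) = 7 · 144 = 1008
  d = 5: σ(5) · φ(740/5) = 6 · 72 = 432
  d = 10: σ(10) · φ(740/10) = 18 · 36 = 648
  d = 20: σ(20) · φ(740/20) = 42 · 36 = 1512
  d = 37: σ(37) · φ(740/37) = 38 · 8 = 304
  d = 74: σ(74) · φ(740/74) = 114 · 4 = 456
  d = 148: σ(148) · φ(740/148) = 266 · 4 = 1064
  d = 185: σ(185) · φ(740/185) = 228 · 2 = 456
  d = 370: σ(370) · φ(740/370) = 684 · 1 = 684
  d = 740: σ(740) · φ(740/740) = 1596 · 1 = 1596
Summing: (σ * φ)(740) = 288 + 432 + 1008 + 432 + 648 + 1512 + 304 + 456 + 1064 + 456 + 684 + 1596 = 8880.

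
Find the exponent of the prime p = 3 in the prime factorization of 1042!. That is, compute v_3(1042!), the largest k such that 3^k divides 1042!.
v_3(1042!) = 517

Legendre's formula: v_p(n!) = Σ_{k ≥ 1} ⌊n / p^k⌋. For p = 3, n = 1042, the terms are:
  ⌊1042/3^1⌋ = ⌊1042/3⌋ = 347
  ⌊1042/3^2⌋ = ⌊1042/9⌋ = 115
  ⌊1042/3^3⌋ = ⌊1042/27⌋ = 38
  ⌊1042/3^4⌋ = ⌊1042/81⌋ = 12
  ⌊1042/3^5⌋ = ⌊1042/243⌋ = 4
  ⌊1042/3^6⌋ = ⌊1042/729⌋ = 1
(the next term ⌊1042/3^7⌋ = 0, terminating the sum). Summing: v_3(1042!) = 347 + 115 + 38 + 12 + 4 + 1 = 517.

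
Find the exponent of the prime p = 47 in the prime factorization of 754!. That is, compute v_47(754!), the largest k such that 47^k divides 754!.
v_47(754!) = 16

Legendre's formula: v_p(n!) = Σ_{k ≥ 1} ⌊n / p^k⌋. For p = 47, n = 754, the terms are:
  ⌊754/47^1⌋ = ⌊754/47⌋ = 16
(the next term ⌊754/47^2⌋ = 0, terminating the sum). Summing: v_47(754!) = 16 = 16.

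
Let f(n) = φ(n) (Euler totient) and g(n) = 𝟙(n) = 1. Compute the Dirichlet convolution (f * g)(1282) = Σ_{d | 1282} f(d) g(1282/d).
(φ * 𝟙)(1282) = 1282

Divisors of 1282: [1, 2, 641, 1282]. For each d | 1282:
  d = 1: φ(1) · 𝟙(1282/1) = 1 · 1 = 1
  d = 2: φ(2) · 𝟙(1282/2) = 1 · 1 = 1
  d = 641: φ(641) · 𝟙(1282/641) = 640 · 1 = 640
  d = 1282: φ(1282) · 𝟙(1282/1282) = 640 · 1 = 640
Summing: (φ * 𝟙)(1282) = 1 + 1 + 640 + 640 = 1282.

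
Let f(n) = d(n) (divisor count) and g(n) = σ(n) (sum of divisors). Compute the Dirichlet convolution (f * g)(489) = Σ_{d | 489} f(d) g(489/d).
(d * σ)(489) = 996

Divisors of 489: [1, 3, 163, 489]. For each d | 489:
  d = 1: d(1) · σ(489/1) = 1 · 656 = 656
  d = 3: d(3) · σ(489/3) = 2 · 164 = 328
  d = 163: d(163) · σ(489/163) = 2 · 4 = 8
  d = 489: d(489) · σ(489/489) = 4 · 1 = 4
Summing: (d * σ)(489) = 656 + 328 + 8 + 4 = 996.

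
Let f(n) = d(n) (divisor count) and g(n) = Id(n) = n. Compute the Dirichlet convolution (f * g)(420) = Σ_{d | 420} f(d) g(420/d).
(d * Id)(420) = 3465

Divisors of 420: [1, 2, 3, 4, 5, 6, 7, 10, 12, 14, 15, 20, 21, 28, 30, 35, 42, 60, 70, 84, 105, 140, 210, 420]. For each d | 420:
  d = 1: d(1) · Id(420/1) = 1 · 420 = 420
  d = 2: d(2) · Id(420/2) = 2 · 210 = 420
  d = 3: d(3) · Id(420/3) = 2 · 140 = 280
  d = 4: d(4) · Id(420/4) = 3 · 105 = 315
  d = 5: d(5) · Id(420/5) = 2 · 84 = 168
  d = 6: d(6) · Id(420/6) = 4 · 70 = 280
  d = 7: d(7) · Id(420/7) = 2 · 60 = 120
  d = 10: d(10) · Id(420/10) = 4 · 42 = 168
  d = 12: d(12) · Id(420/12) = 6 · 35 = 210
  d = 14: d(14) · Id(420/14) = 4 · 30 = 120
  d = 15: d(15) · Id(420/15) = 4 · 28 = 112
  d = 20: d(20) · Id(420/20) = 6 · 21 = 126
  d = 21: d(21) · Id(420/21) = 4 · 20 = 80
  d = 28: d(28) · Id(420/28) = 6 · 15 = 90
  d = 30: d(30) · Id(420/30) = 8 · 14 = 112
  d = 35: d(35) · Id(420/35) = 4 · 12 = 48
  d = 42: d(42) · Id(420/42) = 8 · 10 = 80
  d = 60: d(60) · Id(420/60) = 12 · 7 = 84
  d = 70: d(70) · Id(420/70) = 8 · 6 = 48
  d = 84: d(84) · Id(420/84) = 12 · 5 = 60
  d = 105: d(105) · Id(420/105) = 8 · 4 = 32
  d = 140: d(140) · Id(420/140) = 12 · 3 = 36
  d = 210: d(210) · Id(420/210) = 16 · 2 = 32
  d = 420: d(420) · Id(420/420) = 24 · 1 = 24
Summing: (d * Id)(420) = 420 + 420 + 280 + 315 + 168 + 280 + 120 + 168 + 210 + 120 + 112 + 126 + 80 + 90 + 112 + 48 + 80 + 84 + 48 + 60 + 32 + 36 + 32 + 24 = 3465.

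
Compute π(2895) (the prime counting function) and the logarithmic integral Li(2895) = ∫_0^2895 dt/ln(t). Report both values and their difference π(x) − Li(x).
π(2895) = 418;  Li(2895) ≈ 429.62;  π(x) − Li(x) ≈ -11.62.

Direct count of primes ≤ 2895 gives π(2895) = 418. Numerical evaluation of the logarithmic integral gives Li(2895) ≈ 429.62. The difference π(x) − Li(x) ≈ -11.62 is typically negative for small/moderate x (Li(x) overestimates), though Littlewood's theorem shows this sign changes infinitely often.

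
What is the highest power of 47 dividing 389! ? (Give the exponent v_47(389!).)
v_47(389!) = 8

Legendre's formula: v_p(n!) = Σ_{k ≥ 1} ⌊n / p^k⌋. For p = 47, n = 389, the terms are:
  ⌊389/47^1⌋ = ⌊389/47⌋ = 8
(the next term ⌊389/47^2⌋ = 0, terminating the sum). Summing: v_47(389!) = 8 = 8.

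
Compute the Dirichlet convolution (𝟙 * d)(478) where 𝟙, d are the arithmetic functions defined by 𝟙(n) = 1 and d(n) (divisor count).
(𝟙 * d)(478) = 9

Divisors of 478: [1, 2, 239, 478]. For each d | 478:
  d = 1: 𝟙(1) · d(478/1) = 1 · 4 = 4
  d = 2: 𝟙(2) · d(478/2) = 1 · 2 = 2
  d = 239: 𝟙(239) · d(478/239) = 1 · 2 = 2
  d = 478: 𝟙(478) · d(478/478) = 1 · 1 = 1
Summing: (𝟙 * d)(478) = 4 + 2 + 2 + 1 = 9.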